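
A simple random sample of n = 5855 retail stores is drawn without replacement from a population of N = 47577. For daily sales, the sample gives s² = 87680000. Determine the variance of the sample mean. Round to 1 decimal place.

13132.3

Under SRS without replacement, Var(ȳ) = (1 − f)·s²/n with f = n/N = 5855/47577 = 0.12306367.
Var(ȳ) = (1 − 0.12306367)·87680000/5855 = 0.87693633·14975.235 = 13132.328.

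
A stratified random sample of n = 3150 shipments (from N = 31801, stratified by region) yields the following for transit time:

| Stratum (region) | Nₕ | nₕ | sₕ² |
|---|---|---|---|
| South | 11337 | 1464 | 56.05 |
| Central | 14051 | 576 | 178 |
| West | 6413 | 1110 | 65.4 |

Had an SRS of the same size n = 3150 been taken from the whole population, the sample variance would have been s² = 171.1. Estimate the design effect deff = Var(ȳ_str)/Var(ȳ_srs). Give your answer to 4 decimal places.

1.3093

Var(ȳ_str) = Σ Wₕ²(1−fₕ)sₕ²/nₕ with Wₕ = Nₕ/31801:
  South: (11337/31801)²·(1−1464/11337)·56.05/1464 = 0.0042374079
  Central: (14051/31801)²·(1−576/14051)·178/576 = 0.057856475
  West: (6413/31801)²·(1−1110/6413)·65.4/1110 = 0.0019813267
  → Var(ȳ_str) = 0.06407521.
Var(ȳ_srs) = (1 − 3150/31801)·171.1/3150 = 0.048937126.
deff = 0.06407521 / 0.048937126 = 1.3093.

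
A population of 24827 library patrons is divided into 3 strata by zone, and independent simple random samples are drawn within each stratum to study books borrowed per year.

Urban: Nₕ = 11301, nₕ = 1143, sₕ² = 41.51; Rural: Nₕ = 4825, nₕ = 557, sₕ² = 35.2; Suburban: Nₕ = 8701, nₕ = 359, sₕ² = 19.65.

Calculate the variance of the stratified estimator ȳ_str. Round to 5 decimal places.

0.01532

Var(ȳ_str) = Σₕ Wₕ²(1 − fₕ)sₕ²/nₕ with Wₕ = Nₕ/N, N = 24827.
Urban: Wₕ = 0.45518991; term = 0.45518991²·(1 − 0.10114149)·41.51/1143 = 0.0067636807.
Rural: Wₕ = 0.19434487; term = 0.19434487²·(1 − 0.11544041)·35.2/557 = 0.0021113523.
Suburban: Wₕ = 0.35046522; term = 0.35046522²·(1 − 0.04125963)·19.65/359 = 0.006445535.
Sum = 0.015320568.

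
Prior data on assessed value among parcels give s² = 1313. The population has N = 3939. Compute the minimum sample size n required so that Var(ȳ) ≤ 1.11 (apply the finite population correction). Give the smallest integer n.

Without fpc, n₀ = s²/D = 1313/1.11 = 1182.8829.
With fpc, (1 − n/N)·s²/n ≤ D requires n ≥ n₀/(1 + n₀/N) = 1182.8829/(1 + 1182.8829/3939) = 909.6998.
Rounding up, n = 910.

910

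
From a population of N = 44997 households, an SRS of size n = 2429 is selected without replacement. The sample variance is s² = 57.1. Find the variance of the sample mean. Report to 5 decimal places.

0.02224

Under SRS without replacement, Var(ȳ) = (1 − f)·s²/n with f = n/N = 2429/44997 = 0.05398138.
Var(ȳ) = (1 − 0.05398138)·57.1/2429 = 0.94601862·0.023507616 = 0.022238643.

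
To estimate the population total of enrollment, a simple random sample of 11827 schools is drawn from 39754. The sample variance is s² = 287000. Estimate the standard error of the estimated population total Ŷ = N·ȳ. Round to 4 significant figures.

164100

Var(Ŷ) = N²·Var(ȳ) = N²·(1 − n/N)·s²/n.
f = 11827/39754 = 0.29750465; Var(ȳ) = 0.70249535·287000/11827 = 17.04711.
Var(Ŷ) = 39754² · 17.04711 = 2.694092 × 10^10.
SE(Ŷ) = √(2.694092 × 10^10) = 164100.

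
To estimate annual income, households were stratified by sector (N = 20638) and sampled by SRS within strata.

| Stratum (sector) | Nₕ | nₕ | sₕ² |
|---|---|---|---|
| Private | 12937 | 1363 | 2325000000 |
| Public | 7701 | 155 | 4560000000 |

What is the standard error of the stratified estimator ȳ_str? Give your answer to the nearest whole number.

2148

Var(ȳ_str) = Σₕ Wₕ²(1 − fₕ)sₕ²/nₕ with Wₕ = Nₕ/N, N = 20638.
Private: Wₕ = 0.62685338; term = 0.62685338²·(1 − 0.10535673)·2325000000/1363 = 599665.33.
Public: Wₕ = 0.37314662; term = 0.37314662²·(1 − 0.02012726)·4560000000/155 = 4.0138566 × 10^6.
Sum = 4.6135219 × 10^6.
SE = √(4.6135219 × 10^6) = 2148.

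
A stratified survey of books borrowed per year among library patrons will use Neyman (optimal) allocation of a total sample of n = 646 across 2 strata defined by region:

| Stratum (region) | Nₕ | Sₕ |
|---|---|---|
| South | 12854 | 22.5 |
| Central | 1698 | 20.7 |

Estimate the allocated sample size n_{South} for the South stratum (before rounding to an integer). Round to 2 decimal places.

Neyman allocation: nₕ = n·NₕSₕ / Σⱼ NⱼSⱼ.
Σ NⱼSⱼ = 12854·22.5 + 1698·20.7 = 324363.6.
n_{South} = 646·12854·22.5 / 324363.6 = 576.00.

576.00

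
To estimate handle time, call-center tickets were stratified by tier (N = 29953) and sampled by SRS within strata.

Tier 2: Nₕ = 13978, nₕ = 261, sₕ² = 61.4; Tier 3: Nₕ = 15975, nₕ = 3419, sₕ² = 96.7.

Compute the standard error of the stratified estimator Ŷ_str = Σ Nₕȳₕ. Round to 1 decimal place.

Var(Ŷ_str) = Σₕ Nₕ²(1 − fₕ)sₕ²/nₕ.
Tier 2: 13978²·(1 − 261/13978)·61.4/261 = 4.5105764 × 10^7.
Tier 3: 15975²·(1 − 3419/15975)·96.7/3419 = 5.6730884 × 10^6.
Sum = 5.0778852 × 10^7.
SE = √(5.0778852 × 10^7) = 7125.9.

7125.9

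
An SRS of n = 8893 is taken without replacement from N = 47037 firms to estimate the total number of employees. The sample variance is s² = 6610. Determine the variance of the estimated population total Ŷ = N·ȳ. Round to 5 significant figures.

1.3336 × 10^9

Var(Ŷ) = N²·Var(ȳ) = N²·(1 − n/N)·s²/n.
f = 8893/47037 = 0.18906393; Var(ȳ) = 0.81093607·6610/8893 = 0.60275356.
Var(Ŷ) = 47037² · 0.60275356 = 1.3335798 × 10^9.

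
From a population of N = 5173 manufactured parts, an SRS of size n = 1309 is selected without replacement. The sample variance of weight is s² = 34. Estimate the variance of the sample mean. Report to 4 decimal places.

0.0194

Under SRS without replacement, Var(ȳ) = (1 − f)·s²/n with f = n/N = 1309/5173 = 0.25304465.
Var(ȳ) = (1 − 0.25304465)·34/1309 = 0.74695535·0.025974026 = 0.019401438.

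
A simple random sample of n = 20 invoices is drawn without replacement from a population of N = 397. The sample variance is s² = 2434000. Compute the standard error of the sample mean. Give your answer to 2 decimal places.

339.95

Under SRS without replacement, Var(ȳ) = (1 − f)·s²/n with f = n/N = 20/397 = 0.05037783.
Var(ȳ) = (1 − 0.05037783)·2434000/20 = 0.94962217·121700 = 115569.02.
SE(ȳ) = √(115569.02) = 339.95.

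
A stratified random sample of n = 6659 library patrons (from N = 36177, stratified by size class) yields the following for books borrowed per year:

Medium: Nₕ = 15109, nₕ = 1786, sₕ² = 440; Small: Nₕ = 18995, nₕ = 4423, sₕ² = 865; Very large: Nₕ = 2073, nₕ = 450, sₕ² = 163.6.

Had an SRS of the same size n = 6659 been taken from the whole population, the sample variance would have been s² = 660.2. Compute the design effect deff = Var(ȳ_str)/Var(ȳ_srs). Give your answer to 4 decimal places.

Var(ȳ_str) = Σ Wₕ²(1−fₕ)sₕ²/nₕ with Wₕ = Nₕ/36177:
  Medium: (15109/36177)²·(1−1786/15109)·440/1786 = 0.037891681
  Small: (18995/36177)²·(1−4423/18995)·865/4423 = 0.041361143
  Very large: (2073/36177)²·(1−450/2073)·163.6/450 = 9.3459512 × 10^-4
  → Var(ȳ_str) = 0.080187419.
Var(ȳ_srs) = (1 − 6659/36177)·660.2/6659 = 0.080894852.
deff = 0.080187419 / 0.080894852 = 0.9913.

0.9913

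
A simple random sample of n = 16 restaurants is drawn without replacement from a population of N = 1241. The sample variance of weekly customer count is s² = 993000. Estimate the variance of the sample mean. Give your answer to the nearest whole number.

Under SRS without replacement, Var(ȳ) = (1 − f)·s²/n with f = n/N = 16/1241 = 0.01289283.
Var(ȳ) = (1 − 0.01289283)·993000/16 = 0.98710717·62062.5 = 61262.339.

61262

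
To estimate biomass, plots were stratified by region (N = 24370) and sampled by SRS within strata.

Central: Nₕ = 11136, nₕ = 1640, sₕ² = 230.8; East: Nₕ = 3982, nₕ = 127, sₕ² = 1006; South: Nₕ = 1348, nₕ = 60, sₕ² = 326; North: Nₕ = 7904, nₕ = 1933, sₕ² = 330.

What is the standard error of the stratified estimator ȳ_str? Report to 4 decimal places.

0.5092

Var(ȳ_str) = Σₕ Wₕ²(1 − fₕ)sₕ²/nₕ with Wₕ = Nₕ/N, N = 24370.
Central: Wₕ = 0.45695527; term = 0.45695527²·(1 − 0.14727011)·230.8/1640 = 0.025058255.
East: Wₕ = 0.16339762; term = 0.16339762²·(1 − 0.03189352)·1006/127 = 0.20474289.
South: Wₕ = 0.05531391; term = 0.05531391²·(1 − 0.04451039)·326/60 = 0.015884043.
North: Wₕ = 0.32433320; term = 0.32433320²·(1 − 0.24455972)·330/1933 = 0.013566413.
Sum = 0.2592516.
SE = √(0.2592516) = 0.5092.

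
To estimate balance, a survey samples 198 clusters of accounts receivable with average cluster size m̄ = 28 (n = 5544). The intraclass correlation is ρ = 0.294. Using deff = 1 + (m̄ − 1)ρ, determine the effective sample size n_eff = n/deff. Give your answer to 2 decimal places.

deff = 1 + (28 − 1)·0.294 = 1 + 7.938 = 8.938.
n_eff = 5544 / 8.938 = 620.27.

620.27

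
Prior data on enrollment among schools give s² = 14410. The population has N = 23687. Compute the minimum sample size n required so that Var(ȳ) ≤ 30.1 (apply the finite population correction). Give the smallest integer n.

470

Without fpc, n₀ = s²/D = 14410/30.1 = 478.7375.
With fpc, (1 − n/N)·s²/n ≤ D requires n ≥ n₀/(1 + n₀/N) = 478.7375/(1 + 478.7375/23687) = 469.2534.
Rounding up, n = 470.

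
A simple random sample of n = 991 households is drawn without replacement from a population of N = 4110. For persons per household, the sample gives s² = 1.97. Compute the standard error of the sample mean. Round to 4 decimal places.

Under SRS without replacement, Var(ȳ) = (1 − f)·s²/n with f = n/N = 991/4110 = 0.24111922.
Var(ȳ) = (1 − 0.24111922)·1.97/991 = 0.75888078·0.001987891 = 0.0015085723.
SE(ȳ) = √(0.0015085723) = 0.0388.

0.0388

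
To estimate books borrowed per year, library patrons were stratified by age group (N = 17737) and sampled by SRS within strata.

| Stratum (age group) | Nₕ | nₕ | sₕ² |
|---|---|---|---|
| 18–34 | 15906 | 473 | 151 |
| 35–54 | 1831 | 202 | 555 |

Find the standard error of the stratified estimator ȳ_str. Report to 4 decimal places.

Var(ȳ_str) = Σₕ Wₕ²(1 − fₕ)sₕ²/nₕ with Wₕ = Nₕ/N, N = 17737.
18–34: Wₕ = 0.89676946; term = 0.89676946²·(1 − 0.02973721)·151/473 = 0.24909603.
35–54: Wₕ = 0.10323054; term = 0.10323054²·(1 − 0.11032223)·555/202 = 0.026048979.
Sum = 0.27514501.
SE = √(0.27514501) = 0.5245.

0.5245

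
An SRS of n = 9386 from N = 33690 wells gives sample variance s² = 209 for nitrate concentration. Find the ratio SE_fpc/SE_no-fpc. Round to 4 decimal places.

0.8494

f = n/N = 9386/33690 = 0.27859899.
SE_no-fpc = √(s²/n) = 0.149222; SE_fpc = √((1−f)s²/n) = 0.1267422.
Ratio = √(1−f) = 0.84935329.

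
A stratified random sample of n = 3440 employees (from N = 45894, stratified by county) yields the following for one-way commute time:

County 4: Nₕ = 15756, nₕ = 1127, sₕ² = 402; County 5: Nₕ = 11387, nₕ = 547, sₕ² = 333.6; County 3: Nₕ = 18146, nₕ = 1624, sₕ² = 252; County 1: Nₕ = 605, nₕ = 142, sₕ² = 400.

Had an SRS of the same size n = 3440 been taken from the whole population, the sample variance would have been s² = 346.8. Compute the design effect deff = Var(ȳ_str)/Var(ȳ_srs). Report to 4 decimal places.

1.0427

Var(ȳ_str) = Σ Wₕ²(1−fₕ)sₕ²/nₕ with Wₕ = Nₕ/45894:
  County 4: (15756/45894)²·(1−1127/15756)·402/1127 = 0.039034707
  County 5: (11387/45894)²·(1−547/11387)·333.6/547 = 0.035740901
  County 3: (18146/45894)²·(1−1624/18146)·252/1624 = 0.022087482
  County 1: (605/45894)²·(1−142/605)·400/142 = 3.7462451 × 10^-4
  → Var(ȳ_str) = 0.097237715.
Var(ȳ_srs) = (1 − 3440/45894)·346.8/3440 = 0.09325741.
deff = 0.097237715 / 0.09325741 = 1.0427.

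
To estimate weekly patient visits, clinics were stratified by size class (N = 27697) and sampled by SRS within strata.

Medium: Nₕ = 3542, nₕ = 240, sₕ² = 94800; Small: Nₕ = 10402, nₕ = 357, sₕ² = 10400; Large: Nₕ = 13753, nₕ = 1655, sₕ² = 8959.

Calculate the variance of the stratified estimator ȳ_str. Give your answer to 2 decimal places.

Var(ȳ_str) = Σₕ Wₕ²(1 − fₕ)sₕ²/nₕ with Wₕ = Nₕ/N, N = 27697.
Medium: Wₕ = 0.12788389; term = 0.12788389²·(1 − 0.06775833)·94800/240 = 6.0222289.
Small: Wₕ = 0.37556414; term = 0.37556414²·(1 − 0.03432032)·10400/357 = 3.9679524.
Large: Wₕ = 0.49655197; term = 0.49655197²·(1 − 0.12033738)·8959/1655 = 1.1741054.
Sum = 11.164287.

11.16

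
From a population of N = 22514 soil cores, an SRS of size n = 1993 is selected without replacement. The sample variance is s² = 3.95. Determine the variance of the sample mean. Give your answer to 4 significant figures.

0.001806

Under SRS without replacement, Var(ȳ) = (1 − f)·s²/n with f = n/N = 1993/22514 = 0.08852270.
Var(ȳ) = (1 − 0.08852270)·3.95/1993 = 0.91147730·0.0019819368 = 0.0018064904.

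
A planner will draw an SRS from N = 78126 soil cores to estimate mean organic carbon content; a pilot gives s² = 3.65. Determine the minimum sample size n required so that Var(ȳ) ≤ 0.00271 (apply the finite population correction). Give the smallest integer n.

Without fpc, n₀ = s²/D = 3.65/0.00271 = 1346.8635.
With fpc, (1 − n/N)·s²/n ≤ D requires n ≥ n₀/(1 + n₀/N) = 1346.8635/(1 + 1346.8635/78126) = 1324.0376.
Rounding up, n = 1325.

1325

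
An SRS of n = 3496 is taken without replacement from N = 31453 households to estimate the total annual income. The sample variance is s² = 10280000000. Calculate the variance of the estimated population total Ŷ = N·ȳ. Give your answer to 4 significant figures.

2.586 × 10^15

Var(Ŷ) = N²·Var(ȳ) = N²·(1 − n/N)·s²/n.
f = 3496/31453 = 0.11114997; Var(ȳ) = 0.88885003·10280000000/3496 = 2.6136666 × 10^6.
Var(Ŷ) = 31453² · (2.6136666 × 10^6) = 2.5856774 × 10^15.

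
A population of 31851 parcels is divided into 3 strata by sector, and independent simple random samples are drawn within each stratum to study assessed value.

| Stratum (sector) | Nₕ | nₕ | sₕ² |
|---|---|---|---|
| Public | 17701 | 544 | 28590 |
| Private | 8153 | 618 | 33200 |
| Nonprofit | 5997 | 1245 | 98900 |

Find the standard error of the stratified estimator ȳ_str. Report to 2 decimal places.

4.61

Var(ȳ_str) = Σₕ Wₕ²(1 − fₕ)sₕ²/nₕ with Wₕ = Nₕ/N, N = 31851.
Public: Wₕ = 0.55574393; term = 0.55574393²·(1 − 0.03073273)·28590/544 = 15.732881.
Private: Wₕ = 0.25597312; term = 0.25597312²·(1 − 0.07580032)·33200/618 = 3.2531506.
Nonprofit: Wₕ = 0.18828294; term = 0.18828294²·(1 − 0.20760380)·98900/1245 = 2.2314712.
Sum = 21.217503.
SE = √(21.217503) = 4.61.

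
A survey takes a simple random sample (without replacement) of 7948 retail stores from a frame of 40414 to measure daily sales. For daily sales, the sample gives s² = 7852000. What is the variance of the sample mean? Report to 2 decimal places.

793.63

Under SRS without replacement, Var(ȳ) = (1 − f)·s²/n with f = n/N = 7948/40414 = 0.19666452.
Var(ȳ) = (1 − 0.19666452)·7852000/7948 = 0.80333548·987.92149 = 793.63238.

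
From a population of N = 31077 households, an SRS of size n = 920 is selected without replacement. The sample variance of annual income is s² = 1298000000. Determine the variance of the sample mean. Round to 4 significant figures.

1.369 × 10^6

Under SRS without replacement, Var(ȳ) = (1 − f)·s²/n with f = n/N = 920/31077 = 0.02960389.
Var(ȳ) = (1 − 0.02960389)·1298000000/920 = 0.97039611·1.4108696 × 10^6 = 1.3691023 × 10^6.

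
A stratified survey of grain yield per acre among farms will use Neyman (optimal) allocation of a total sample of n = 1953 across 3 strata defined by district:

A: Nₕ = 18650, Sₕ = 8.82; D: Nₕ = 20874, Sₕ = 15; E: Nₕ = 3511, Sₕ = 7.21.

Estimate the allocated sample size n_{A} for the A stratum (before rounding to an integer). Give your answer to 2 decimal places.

Neyman allocation: nₕ = n·NₕSₕ / Σⱼ NⱼSⱼ.
Σ NⱼSⱼ = 18650·8.82 + 20874·15 + 3511·7.21 = 502917.31.
n_{A} = 1953·18650·8.82 / 502917.31 = 638.78.

638.78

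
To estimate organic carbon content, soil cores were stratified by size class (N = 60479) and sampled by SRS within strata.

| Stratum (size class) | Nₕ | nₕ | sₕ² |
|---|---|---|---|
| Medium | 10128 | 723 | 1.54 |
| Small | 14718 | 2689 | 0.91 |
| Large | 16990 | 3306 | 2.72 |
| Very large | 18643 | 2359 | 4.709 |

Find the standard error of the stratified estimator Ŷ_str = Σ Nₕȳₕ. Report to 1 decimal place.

Var(Ŷ_str) = Σₕ Nₕ²(1 − fₕ)sₕ²/nₕ.
Medium: 10128²·(1 − 723/10128)·1.54/723 = 202892.
Small: 14718²·(1 − 2689/14718)·0.91/2689 = 59914.083.
Large: 16990²·(1 − 3306/16990)·2.72/3306 = 191281.29.
Very large: 18643²·(1 − 2359/18643)·4.709/2359 = 606007.
Sum = 1.0600944 × 10^6.
SE = √(1.0600944 × 10^6) = 1029.6.

1029.6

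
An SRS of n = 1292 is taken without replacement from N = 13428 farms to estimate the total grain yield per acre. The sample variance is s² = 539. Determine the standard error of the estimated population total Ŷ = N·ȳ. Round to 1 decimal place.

8245.3

Var(Ŷ) = N²·Var(ȳ) = N²·(1 − n/N)·s²/n.
f = 1292/13428 = 0.09621686; Var(ȳ) = 0.90378314·539/1292 = 0.37704266.
Var(Ŷ) = 13428² · 0.37704266 = 6.7985008 × 10^7.
SE(Ŷ) = √(6.7985008 × 10^7) = 8245.3.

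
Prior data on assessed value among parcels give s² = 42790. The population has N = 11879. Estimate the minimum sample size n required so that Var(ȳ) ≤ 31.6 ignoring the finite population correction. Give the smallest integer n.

Without fpc, n₀ = s²/D = 42790/31.6 = 1354.1139.
Rounding up, n = 1355.

1355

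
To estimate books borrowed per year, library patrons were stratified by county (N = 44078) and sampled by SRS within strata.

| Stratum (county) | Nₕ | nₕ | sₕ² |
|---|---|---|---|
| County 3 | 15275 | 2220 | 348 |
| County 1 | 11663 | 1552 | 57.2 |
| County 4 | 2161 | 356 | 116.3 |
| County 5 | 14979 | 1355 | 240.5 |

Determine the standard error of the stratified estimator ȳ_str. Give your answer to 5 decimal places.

Var(ȳ_str) = Σₕ Wₕ²(1 − fₕ)sₕ²/nₕ with Wₕ = Nₕ/N, N = 44078.
County 3: Wₕ = 0.34654476; term = 0.34654476²·(1 − 0.14533552)·348/2220 = 0.016089428.
County 1: Wₕ = 0.26459912; term = 0.26459912²·(1 − 0.13307039)·57.2/1552 = 0.0022369946.
County 4: Wₕ = 0.04902673; term = 0.04902673²·(1 − 0.16473855)·116.3/356 = 6.5587025 × 10^-4.
County 5: Wₕ = 0.33982939; term = 0.33982939²·(1 − 0.09045998)·240.5/1355 = 0.018643158.
Sum = 0.037625451.
SE = √(0.037625451) = 0.19397.

0.19397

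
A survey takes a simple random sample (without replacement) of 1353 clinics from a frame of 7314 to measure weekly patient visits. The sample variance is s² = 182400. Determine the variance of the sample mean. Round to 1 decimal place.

109.9

Under SRS without replacement, Var(ȳ) = (1 − f)·s²/n with f = n/N = 1353/7314 = 0.18498769.
Var(ȳ) = (1 − 0.18498769)·182400/1353 = 0.81501231·134.81153 = 109.87306.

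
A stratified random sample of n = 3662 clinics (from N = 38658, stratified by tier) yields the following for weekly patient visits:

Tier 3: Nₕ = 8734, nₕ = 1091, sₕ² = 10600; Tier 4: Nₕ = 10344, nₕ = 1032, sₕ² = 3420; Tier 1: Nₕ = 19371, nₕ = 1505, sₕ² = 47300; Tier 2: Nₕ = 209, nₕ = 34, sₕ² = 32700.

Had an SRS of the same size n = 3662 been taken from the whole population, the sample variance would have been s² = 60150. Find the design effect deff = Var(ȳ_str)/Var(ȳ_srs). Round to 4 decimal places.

Var(ȳ_str) = Σ Wₕ²(1−fₕ)sₕ²/nₕ with Wₕ = Nₕ/38658:
  Tier 3: (8734/38658)²·(1−1091/8734)·10600/1091 = 0.43398968
  Tier 4: (10344/38658)²·(1−1032/10344)·3420/1032 = 0.21359896
  Tier 1: (19371/38658)²·(1−1505/19371)·47300/1505 = 7.2782212
  Tier 2: (209/38658)²·(1−34/209)·32700/34 = 0.023538263
  → Var(ȳ_str) = 7.9493481.
Var(ȳ_srs) = (1 − 3662/38658)·60150/3662 = 14.869498.
deff = 7.9493481 / 14.869498 = 0.5346.

0.5346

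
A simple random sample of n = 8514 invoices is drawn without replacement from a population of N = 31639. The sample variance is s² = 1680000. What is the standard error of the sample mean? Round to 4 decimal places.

12.0093

Under SRS without replacement, Var(ȳ) = (1 − f)·s²/n with f = n/N = 8514/31639 = 0.26909826.
Var(ȳ) = (1 − 0.26909826)·1680000/8514 = 0.73090174·197.32206 = 144.22303.
SE(ȳ) = √(144.22303) = 12.0093.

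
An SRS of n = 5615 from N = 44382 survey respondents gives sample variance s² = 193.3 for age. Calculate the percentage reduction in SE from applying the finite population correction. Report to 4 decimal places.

f = n/N = 5615/44382 = 0.12651525.
SE_no-fpc = √(s²/n) = 0.18554149; SE_fpc = √((1−f)s²/n) = 0.17340783.
Ratio = √(1−f) = 0.93460406. Reduction = 100·(1 − 0.93460406) = 6.5396%.

6.5396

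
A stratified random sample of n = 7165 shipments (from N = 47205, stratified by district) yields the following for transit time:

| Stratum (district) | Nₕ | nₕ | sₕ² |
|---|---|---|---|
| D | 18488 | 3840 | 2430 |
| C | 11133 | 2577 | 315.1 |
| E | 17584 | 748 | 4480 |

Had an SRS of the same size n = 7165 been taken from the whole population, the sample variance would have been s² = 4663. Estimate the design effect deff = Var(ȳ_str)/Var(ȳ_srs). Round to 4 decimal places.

Var(ȳ_str) = Σ Wₕ²(1−fₕ)sₕ²/nₕ with Wₕ = Nₕ/47205:
  D: (18488/47205)²·(1−3840/18488)·2430/3840 = 0.076907255
  C: (11133/47205)²·(1−2577/11133)·315.1/2577 = 0.0052268612
  E: (17584/47205)²·(1−748/17584)·4480/748 = 0.79571401
  → Var(ȳ_str) = 0.87784813.
Var(ȳ_srs) = (1 − 7165/47205)·4663/7165 = 0.5520206.
deff = 0.87784813 / 0.5520206 = 1.5902.

1.5902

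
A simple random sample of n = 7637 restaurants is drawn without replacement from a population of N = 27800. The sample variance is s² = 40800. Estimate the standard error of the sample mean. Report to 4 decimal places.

1.9684

Under SRS without replacement, Var(ȳ) = (1 − f)·s²/n with f = n/N = 7637/27800 = 0.27471223.
Var(ȳ) = (1 − 0.27471223)·40800/7637 = 0.72528777·5.3424119 = 3.874786.
SE(ȳ) = √(3.874786) = 1.9684.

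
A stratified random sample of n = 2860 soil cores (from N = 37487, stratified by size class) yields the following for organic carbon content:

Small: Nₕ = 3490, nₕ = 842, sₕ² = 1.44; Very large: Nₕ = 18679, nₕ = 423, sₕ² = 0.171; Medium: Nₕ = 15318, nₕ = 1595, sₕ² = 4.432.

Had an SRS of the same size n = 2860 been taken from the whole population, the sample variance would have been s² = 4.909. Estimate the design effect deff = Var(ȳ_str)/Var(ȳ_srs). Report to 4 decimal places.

Var(ȳ_str) = Σ Wₕ²(1−fₕ)sₕ²/nₕ with Wₕ = Nₕ/37487:
  Small: (3490/37487)²·(1−842/3490)·1.44/842 = 1.124689 × 10^-5
  Very large: (18679/37487)²·(1−423/18679)·0.171/423 = 9.8096524 × 10^-5
  Medium: (15318/37487)²·(1−1595/15318)·4.432/1595 = 4.1565099 × 10^-4
  → Var(ȳ_str) = 5.249944 × 10^-4.
Var(ȳ_srs) = (1 − 2860/37487)·4.909/2860 = 0.0015854815.
deff = (5.249944 × 10^-4) / 0.0015854815 = 0.3311.

0.3311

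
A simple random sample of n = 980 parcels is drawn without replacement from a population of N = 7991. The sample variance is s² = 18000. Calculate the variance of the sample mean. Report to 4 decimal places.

Under SRS without replacement, Var(ȳ) = (1 − f)·s²/n with f = n/N = 980/7991 = 0.12263797.
Var(ȳ) = (1 − 0.12263797)·18000/980 = 0.87736203·18.367347 = 16.114813.

16.1148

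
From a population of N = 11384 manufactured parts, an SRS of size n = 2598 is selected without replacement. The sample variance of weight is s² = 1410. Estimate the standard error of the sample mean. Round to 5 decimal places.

Under SRS without replacement, Var(ȳ) = (1 − f)·s²/n with f = n/N = 2598/11384 = 0.22821504.
Var(ȳ) = (1 − 0.22821504)·1410/2598 = 0.77178496·0.54272517 = 0.41886713.
SE(ȳ) = √(0.41886713) = 0.64720.

0.64720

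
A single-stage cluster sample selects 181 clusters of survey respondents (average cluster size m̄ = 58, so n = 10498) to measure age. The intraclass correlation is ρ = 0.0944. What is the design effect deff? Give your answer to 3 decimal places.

6.381

deff = 1 + (58 − 1)·0.0944 = 1 + 5.3808 = 6.3808.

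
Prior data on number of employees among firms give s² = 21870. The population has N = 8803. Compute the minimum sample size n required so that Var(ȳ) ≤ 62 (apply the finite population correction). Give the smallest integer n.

Without fpc, n₀ = s²/D = 21870/62 = 352.7419.
With fpc, (1 − n/N)·s²/n ≤ D requires n ≥ n₀/(1 + n₀/N) = 352.7419/(1 + 352.7419/8803) = 339.1519.
Rounding up, n = 340.

340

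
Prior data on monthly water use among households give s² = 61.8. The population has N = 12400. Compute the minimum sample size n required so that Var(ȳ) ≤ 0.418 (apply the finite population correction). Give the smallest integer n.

Without fpc, n₀ = s²/D = 61.8/0.418 = 147.8469.
With fpc, (1 − n/N)·s²/n ≤ D requires n ≥ n₀/(1 + n₀/N) = 147.8469/(1 + 147.8469/12400) = 146.1049.
Rounding up, n = 147.

147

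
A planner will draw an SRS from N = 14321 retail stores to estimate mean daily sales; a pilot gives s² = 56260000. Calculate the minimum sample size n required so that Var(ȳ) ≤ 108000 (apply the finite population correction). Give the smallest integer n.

Without fpc, n₀ = s²/D = 56260000/108000 = 520.9259.
With fpc, (1 − n/N)·s²/n ≤ D requires n ≥ n₀/(1 + n₀/N) = 520.9259/(1 + 520.9259/14321) = 502.6423.
Rounding up, n = 503.

503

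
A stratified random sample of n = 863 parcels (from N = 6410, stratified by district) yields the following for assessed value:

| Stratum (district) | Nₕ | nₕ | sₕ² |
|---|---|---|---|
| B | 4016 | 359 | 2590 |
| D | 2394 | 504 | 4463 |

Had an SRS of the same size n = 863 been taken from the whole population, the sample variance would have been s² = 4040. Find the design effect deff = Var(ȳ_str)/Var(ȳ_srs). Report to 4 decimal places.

0.8773

Var(ȳ_str) = Σ Wₕ²(1−fₕ)sₕ²/nₕ with Wₕ = Nₕ/6410:
  B: (4016/6410)²·(1−359/4016)·2590/359 = 2.5787422
  D: (2394/6410)²·(1−504/2394)·4463/504 = 0.97513836
  → Var(ȳ_str) = 3.5538806.
Var(ȳ_srs) = (1 − 863/6410)·4040/863 = 4.0510789.
deff = 3.5538806 / 4.0510789 = 0.8773.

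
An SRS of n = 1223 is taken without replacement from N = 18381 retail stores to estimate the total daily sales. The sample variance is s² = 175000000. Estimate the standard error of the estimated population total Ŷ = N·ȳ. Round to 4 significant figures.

Var(Ŷ) = N²·Var(ȳ) = N²·(1 − n/N)·s²/n.
f = 1223/18381 = 0.06653610; Var(ȳ) = 0.93346390·175000000/1223 = 133570.06.
Var(Ŷ) = 18381² · 133570.06 = 4.5128136 × 10^13.
SE(Ŷ) = √(4.5128136 × 10^13) = 6.718 × 10^6.

6.718 × 10^6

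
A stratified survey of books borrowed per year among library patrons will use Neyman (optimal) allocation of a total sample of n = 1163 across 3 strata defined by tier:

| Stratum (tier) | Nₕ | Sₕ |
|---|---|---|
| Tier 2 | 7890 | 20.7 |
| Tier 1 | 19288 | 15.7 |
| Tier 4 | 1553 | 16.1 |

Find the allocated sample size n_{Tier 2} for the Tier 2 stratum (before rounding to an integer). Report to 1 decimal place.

Neyman allocation: nₕ = n·NₕSₕ / Σⱼ NⱼSⱼ.
Σ NⱼSⱼ = 7890·20.7 + 19288·15.7 + 1553·16.1 = 491147.9.
n_{Tier 2} = 1163·7890·20.7 / 491147.9 = 386.7.

386.7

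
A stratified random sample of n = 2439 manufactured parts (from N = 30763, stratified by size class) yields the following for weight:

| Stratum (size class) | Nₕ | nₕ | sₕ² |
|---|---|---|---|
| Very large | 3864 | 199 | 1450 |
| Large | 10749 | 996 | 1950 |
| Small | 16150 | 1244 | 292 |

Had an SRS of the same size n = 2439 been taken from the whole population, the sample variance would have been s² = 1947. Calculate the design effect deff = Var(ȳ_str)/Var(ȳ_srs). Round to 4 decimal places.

Var(ȳ_str) = Σ Wₕ²(1−fₕ)sₕ²/nₕ with Wₕ = Nₕ/30763:
  Very large: (3864/30763)²·(1−199/3864)·1450/199 = 0.10903568
  Large: (10749/30763)²·(1−996/10749)·1950/996 = 0.21688234
  Small: (16150/30763)²·(1−1244/16150)·292/1244 = 0.059708855
  → Var(ȳ_str) = 0.38562688.
Var(ȳ_srs) = (1 − 2439/30763)·1947/2439 = 0.73498767.
deff = 0.38562688 / 0.73498767 = 0.5247.

0.5247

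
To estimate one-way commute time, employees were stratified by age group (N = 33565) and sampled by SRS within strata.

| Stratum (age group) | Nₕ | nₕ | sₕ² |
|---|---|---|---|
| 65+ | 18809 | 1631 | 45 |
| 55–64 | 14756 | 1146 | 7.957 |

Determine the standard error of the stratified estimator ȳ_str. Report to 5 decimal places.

0.09566

Var(ȳ_str) = Σₕ Wₕ²(1 − fₕ)sₕ²/nₕ with Wₕ = Nₕ/N, N = 33565.
65+: Wₕ = 0.56037539; term = 0.56037539²·(1 − 0.08671381)·45/1631 = 0.0079126791.
55–64: Wₕ = 0.43962461; term = 0.43962461²·(1 − 0.07766332)·7.957/1146 = 0.001237708.
Sum = 0.0091503871.
SE = √(0.0091503871) = 0.09566.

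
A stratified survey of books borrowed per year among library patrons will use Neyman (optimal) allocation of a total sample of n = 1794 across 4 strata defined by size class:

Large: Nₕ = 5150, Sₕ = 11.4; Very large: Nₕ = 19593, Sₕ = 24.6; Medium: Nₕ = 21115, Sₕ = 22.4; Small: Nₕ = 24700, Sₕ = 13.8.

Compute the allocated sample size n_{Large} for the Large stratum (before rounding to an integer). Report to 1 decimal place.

Neyman allocation: nₕ = n·NₕSₕ / Σⱼ NⱼSⱼ.
Σ NⱼSⱼ = 5150·11.4 + 19593·24.6 + 21115·22.4 + 24700·13.8 = 1.3545338 × 10^6.
n_{Large} = 1794·5150·11.4 / (1.3545338 × 10^6) = 77.8.

77.8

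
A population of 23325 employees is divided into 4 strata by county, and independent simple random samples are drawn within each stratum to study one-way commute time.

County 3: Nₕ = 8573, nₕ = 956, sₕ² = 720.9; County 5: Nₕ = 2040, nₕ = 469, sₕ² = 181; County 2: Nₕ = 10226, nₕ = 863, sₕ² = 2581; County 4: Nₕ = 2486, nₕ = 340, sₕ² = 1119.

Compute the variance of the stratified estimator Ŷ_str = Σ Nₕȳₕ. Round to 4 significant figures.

Var(Ŷ_str) = Σₕ Nₕ²(1 − fₕ)sₕ²/nₕ.
County 3: 8573²·(1 − 956/8573)·720.9/956 = 4.9241799 × 10^7.
County 5: 2040²·(1 − 469/2040)·181/469 = 1.2368359 × 10^6.
County 2: 10226²·(1 − 863/10226)·2581/863 = 2.8635055 × 10^8.
County 4: 2486²·(1 − 340/2486)·1119/340 = 1.7558282 × 10^7.
Sum = 3.5438747 × 10^8.

3.544 × 10^8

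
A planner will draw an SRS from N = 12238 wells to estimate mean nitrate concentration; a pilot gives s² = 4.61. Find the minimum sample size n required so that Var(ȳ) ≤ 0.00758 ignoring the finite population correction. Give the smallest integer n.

Without fpc, n₀ = s²/D = 4.61/0.00758 = 608.1794.
Rounding up, n = 609.

609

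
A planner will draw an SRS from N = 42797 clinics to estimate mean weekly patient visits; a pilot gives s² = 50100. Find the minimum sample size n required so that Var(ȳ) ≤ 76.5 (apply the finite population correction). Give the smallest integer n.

Without fpc, n₀ = s²/D = 50100/76.5 = 654.9020.
With fpc, (1 − n/N)·s²/n ≤ D requires n ≥ n₀/(1 + n₀/N) = 654.9020/(1 + 654.9020/42797) = 645.0314.
Rounding up, n = 646.

646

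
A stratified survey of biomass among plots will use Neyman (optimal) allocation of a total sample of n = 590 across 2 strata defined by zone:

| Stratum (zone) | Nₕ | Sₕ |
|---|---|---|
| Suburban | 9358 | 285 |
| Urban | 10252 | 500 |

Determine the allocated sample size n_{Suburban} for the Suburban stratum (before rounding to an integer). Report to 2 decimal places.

201.92

Neyman allocation: nₕ = n·NₕSₕ / Σⱼ NⱼSⱼ.
Σ NⱼSⱼ = 9358·285 + 10252·500 = 7.79303 × 10^6.
n_{Suburban} = 590·9358·285 / (7.79303 × 10^6) = 201.92.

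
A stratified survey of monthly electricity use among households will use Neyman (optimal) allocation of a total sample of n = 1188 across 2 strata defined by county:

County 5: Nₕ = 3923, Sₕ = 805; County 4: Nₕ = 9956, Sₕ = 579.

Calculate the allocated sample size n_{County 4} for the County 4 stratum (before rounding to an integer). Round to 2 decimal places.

Neyman allocation: nₕ = n·NₕSₕ / Σⱼ NⱼSⱼ.
Σ NⱼSⱼ = 3923·805 + 9956·579 = 8.922539 × 10^6.
n_{County 4} = 1188·9956·579 / (8.922539 × 10^6) = 767.52.

767.52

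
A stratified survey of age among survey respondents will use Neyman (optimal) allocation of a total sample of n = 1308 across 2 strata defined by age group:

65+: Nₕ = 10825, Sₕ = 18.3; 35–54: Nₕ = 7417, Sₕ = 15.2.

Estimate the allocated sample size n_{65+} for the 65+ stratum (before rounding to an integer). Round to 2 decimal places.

Neyman allocation: nₕ = n·NₕSₕ / Σⱼ NⱼSⱼ.
Σ NⱼSⱼ = 10825·18.3 + 7417·15.2 = 310835.9.
n_{65+} = 1308·10825·18.3 / 310835.9 = 833.60.

833.60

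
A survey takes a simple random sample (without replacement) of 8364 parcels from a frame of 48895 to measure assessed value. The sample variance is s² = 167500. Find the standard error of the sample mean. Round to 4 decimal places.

Under SRS without replacement, Var(ȳ) = (1 − f)·s²/n with f = n/N = 8364/48895 = 0.17106044.
Var(ȳ) = (1 − 0.17106044)·167500/8364 = 0.82893956·20.026303 = 16.600595.
SE(ȳ) = √(16.600595) = 4.0744.

4.0744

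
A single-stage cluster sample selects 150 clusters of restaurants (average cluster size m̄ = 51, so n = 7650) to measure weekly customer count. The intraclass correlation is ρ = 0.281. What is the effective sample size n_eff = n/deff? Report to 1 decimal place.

deff = 1 + (51 − 1)·0.281 = 1 + 14.05 = 15.05.
n_eff = 7650 / 15.05 = 508.3.

508.3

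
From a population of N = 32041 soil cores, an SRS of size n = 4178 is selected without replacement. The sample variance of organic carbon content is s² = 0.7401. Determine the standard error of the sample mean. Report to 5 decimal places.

0.01241

Under SRS without replacement, Var(ȳ) = (1 − f)·s²/n with f = n/N = 4178/32041 = 0.13039543.
Var(ȳ) = (1 − 0.13039543)·0.7401/4178 = 0.86960457·1.7714217 × 10^-4 = 1.5404364 × 10^-4.
SE(ȳ) = √(1.5404364 × 10^-4) = 0.01241.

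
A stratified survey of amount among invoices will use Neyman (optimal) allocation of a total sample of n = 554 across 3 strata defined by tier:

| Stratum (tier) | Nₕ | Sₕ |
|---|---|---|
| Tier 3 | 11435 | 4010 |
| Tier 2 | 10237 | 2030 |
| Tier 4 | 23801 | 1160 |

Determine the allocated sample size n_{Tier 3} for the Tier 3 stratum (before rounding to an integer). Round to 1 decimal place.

269.5

Neyman allocation: nₕ = n·NₕSₕ / Σⱼ NⱼSⱼ.
Σ NⱼSⱼ = 11435·4010 + 10237·2030 + 23801·1160 = 9.424462 × 10^7.
n_{Tier 3} = 554·11435·4010 / (9.424462 × 10^7) = 269.5.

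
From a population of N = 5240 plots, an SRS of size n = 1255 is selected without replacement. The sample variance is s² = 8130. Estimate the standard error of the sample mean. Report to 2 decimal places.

2.22

Under SRS without replacement, Var(ȳ) = (1 − f)·s²/n with f = n/N = 1255/5240 = 0.23950382.
Var(ȳ) = (1 − 0.23950382)·8130/1255 = 0.76049618·6.4780876 = 4.9265609.
SE(ȳ) = √(4.9265609) = 2.22.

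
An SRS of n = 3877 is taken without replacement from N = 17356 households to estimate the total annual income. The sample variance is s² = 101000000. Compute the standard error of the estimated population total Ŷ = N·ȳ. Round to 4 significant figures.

2.469 × 10^6

Var(Ŷ) = N²·Var(ȳ) = N²·(1 − n/N)·s²/n.
f = 3877/17356 = 0.22338096; Var(ȳ) = 0.77661904·101000000/3877 = 20231.757.
Var(Ŷ) = 17356² · 20231.757 = 6.0944271 × 10^12.
SE(Ŷ) = √(6.0944271 × 10^12) = 2.469 × 10^6.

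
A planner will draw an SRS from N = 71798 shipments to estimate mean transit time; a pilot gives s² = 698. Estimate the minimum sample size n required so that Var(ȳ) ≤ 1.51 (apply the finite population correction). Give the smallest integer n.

Without fpc, n₀ = s²/D = 698/1.51 = 462.2517.
With fpc, (1 − n/N)·s²/n ≤ D requires n ≥ n₀/(1 + n₀/N) = 462.2517/(1 + 462.2517/71798) = 459.2947.
Rounding up, n = 460.

460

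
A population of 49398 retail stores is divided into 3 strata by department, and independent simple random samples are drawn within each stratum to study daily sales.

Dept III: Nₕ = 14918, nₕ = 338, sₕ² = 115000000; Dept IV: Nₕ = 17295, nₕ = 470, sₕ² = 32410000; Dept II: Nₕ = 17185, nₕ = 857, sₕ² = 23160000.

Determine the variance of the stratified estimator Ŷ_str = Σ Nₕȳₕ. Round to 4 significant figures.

Var(Ŷ_str) = Σₕ Nₕ²(1 − fₕ)sₕ²/nₕ.
Dept III: 14918²·(1 − 338/14918)·115000000/338 = 7.400299 × 10^13.
Dept IV: 17295²·(1 − 470/17295)·32410000/470 = 2.0065815 × 10^13.
Dept II: 17185²·(1 − 857/17185)·23160000/857 = 7.5829861 × 10^12.
Sum = 1.0165179 × 10^14.

1.017 × 10^14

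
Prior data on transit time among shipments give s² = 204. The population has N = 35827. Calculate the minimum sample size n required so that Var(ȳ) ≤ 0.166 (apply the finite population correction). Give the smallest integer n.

Without fpc, n₀ = s²/D = 204/0.166 = 1228.9157.
With fpc, (1 − n/N)·s²/n ≤ D requires n ≥ n₀/(1 + n₀/N) = 1228.9157/(1 + 1228.9157/35827) = 1188.1602.
Rounding up, n = 1189.

1189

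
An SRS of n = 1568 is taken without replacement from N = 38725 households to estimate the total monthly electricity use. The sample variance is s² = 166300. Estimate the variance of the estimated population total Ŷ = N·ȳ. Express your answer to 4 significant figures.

1.526 × 10^11

Var(Ŷ) = N²·Var(ȳ) = N²·(1 − n/N)·s²/n.
f = 1568/38725 = 0.04049064; Var(ȳ) = 0.95950936·166300/1568 = 101.76429.
Var(Ŷ) = 38725² · 101.76429 = 1.5260834 × 10^11.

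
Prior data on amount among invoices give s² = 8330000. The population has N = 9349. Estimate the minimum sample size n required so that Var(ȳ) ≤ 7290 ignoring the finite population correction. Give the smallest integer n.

Without fpc, n₀ = s²/D = 8330000/7290 = 1142.6612.
Rounding up, n = 1143.

1143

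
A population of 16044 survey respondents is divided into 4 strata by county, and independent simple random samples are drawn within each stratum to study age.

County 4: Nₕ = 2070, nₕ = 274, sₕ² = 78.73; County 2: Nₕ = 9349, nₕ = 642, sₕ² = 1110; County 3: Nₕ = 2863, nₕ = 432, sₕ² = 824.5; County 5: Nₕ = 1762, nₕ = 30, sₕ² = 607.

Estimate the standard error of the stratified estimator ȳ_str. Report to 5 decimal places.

Var(ȳ_str) = Σₕ Wₕ²(1 − fₕ)sₕ²/nₕ with Wₕ = Nₕ/N, N = 16044.
County 4: Wₕ = 0.12902019; term = 0.12902019²·(1 − 0.13236715)·78.73/274 = 0.0041499328.
County 2: Wₕ = 0.58271005; term = 0.58271005²·(1 − 0.06867045)·1110/642 = 0.54675951.
County 3: Wₕ = 0.17844677; term = 0.17844677²·(1 − 0.15089067)·824.5/432 = 0.05160454.
County 5: Wₕ = 0.10982299; term = 0.10982299²·(1 − 0.01702611)·607/30 = 0.23988104.
Sum = 0.84239502.
SE = √(0.84239502) = 0.91782.

0.91782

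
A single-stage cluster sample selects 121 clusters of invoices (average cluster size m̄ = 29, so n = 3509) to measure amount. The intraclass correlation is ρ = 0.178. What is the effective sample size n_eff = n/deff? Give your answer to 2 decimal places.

586.40

deff = 1 + (29 − 1)·0.178 = 1 + 4.984 = 5.984.
n_eff = 3509 / 5.984 = 586.40.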